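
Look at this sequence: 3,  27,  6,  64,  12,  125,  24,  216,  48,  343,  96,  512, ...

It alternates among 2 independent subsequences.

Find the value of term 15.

Odd-indexed and even-indexed terms follow separate rules.
Stream A: 3, 6, 12, 24, 48, 96 — multiplying by 2 each time.
Stream B: 27, 64, 125, 216, 343, 512 — the cubes 3³, 4³, 5³, ….
Term 15 comes from stream A (its 8th entry): 384.

384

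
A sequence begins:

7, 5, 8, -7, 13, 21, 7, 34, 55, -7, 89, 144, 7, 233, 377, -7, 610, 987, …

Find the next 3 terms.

7, 1597, 2584

Reading positions in blocks of 3 reveals the pattern ABB — 2 tracks woven together.
Track A: 7, -7, 7, -7, 7, -7. Alternating ±7.
Track B: 5, 8, 13, 21, 34, 55, 89, 144, 233, 377, 610, 987. Each term equals the sum of the previous two.
The 19th slot belongs to track A; its 7th term is 7.
The 20th slot belongs to track B; its 13th term is 1597.
Position 21 → track B, term 14 = 2584.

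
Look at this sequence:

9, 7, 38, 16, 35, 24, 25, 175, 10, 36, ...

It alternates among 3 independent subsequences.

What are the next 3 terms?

875, -4, 49

Split by position mod 3 into 3 tracks.
Subsequence A: 9, 16, 25, 36 — perfect squares starting at 3².
Subsequence B: 7, 35, 175 — geometric with ratio 5.
Subsequence C: 38, 24, 10 — linear: a_n = 52 − 14·n.
Position 11 → subsequence B, term 4 = 875.
The 12th slot belongs to subsequence C; its 4th term is -4.
Position 13 → subsequence A, term 5 = 49.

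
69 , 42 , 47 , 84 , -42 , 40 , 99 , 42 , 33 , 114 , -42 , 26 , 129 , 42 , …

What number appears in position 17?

Read the sequence 3 terms at a time; column i is its own pattern.
Track A: 69, 84, 99, 114, 129 (linear: a_n = 54 + 15·n).
Track B: 42, -42, 42, -42, 42 (alternating ±42).
Track C: 47, 40, 33, 26 (subtracting 7 each time).
Position 17 falls in track B as its term 6, giving -42.

-42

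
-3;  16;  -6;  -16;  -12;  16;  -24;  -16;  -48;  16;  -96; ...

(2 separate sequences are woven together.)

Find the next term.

Taking every 2nd term gives 2 separate tracks.
Track A: -3, -6, -12, -24, -48, -96 — geometric, ×2 each step.
Track B: 16, -16, 16, -16, 16 — the oscillation 16·(−1)^(n+1).
Term 12 comes from track B (its 6th entry): -16.

-16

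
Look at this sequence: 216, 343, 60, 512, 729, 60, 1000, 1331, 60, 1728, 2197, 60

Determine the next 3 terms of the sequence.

2744, 3375, 60

Positions follow the repeating pattern AAB; grouping by letter gives 2 tracks.
Track A: 216, 343, 512, 729, 1000, 1331, 1728, 2197 — perfect cubes starting at 6³.
Track B: 60, 60, 60, 60 — the constant sequence 60.
Position 13 falls in track A as its term 9, giving 2744.
Position 14 → track A, term 10 = 3375.
Term 15 comes from track B (its 5th entry): 60.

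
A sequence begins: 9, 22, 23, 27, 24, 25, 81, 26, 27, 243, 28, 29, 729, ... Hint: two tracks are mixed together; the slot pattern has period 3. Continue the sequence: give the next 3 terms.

30, 31, 2187

Reading positions in blocks of 3 reveals the pattern ABB — 2 tracks woven together.
Stream A: 9, 27, 81, 243, 729 — geometric with ratio 3.
Stream B: 22, 23, 24, 25, 26, 27, 28, 29 — arithmetic with common difference +1.
The 14th slot belongs to stream B; its 9th term is 30.
The 15th slot belongs to stream B; its 10th term is 31.
Position 16 falls in stream A as its term 6, giving 2187.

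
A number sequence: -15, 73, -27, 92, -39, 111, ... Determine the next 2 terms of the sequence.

The terms cycle through 2 interleaved subsequences.
Subsequence A: -15, -27, -39 — subtracting 12 each time.
Subsequence B: 73, 92, 111 — adding 19 each time.
Position 7 falls in subsequence A as its term 4, giving -51.
Position 8 → subsequence B, term 4 = 130.

-51, 130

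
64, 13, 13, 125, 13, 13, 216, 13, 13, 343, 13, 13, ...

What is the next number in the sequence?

512

Reading positions in blocks of 3 reveals the pattern ABB — 2 tracks woven together.
Track A: 64, 125, 216, 343 (consecutive cubes n³ from n = 4).
Track B: 13, 13, 13, 13, 13, 13, 13, 13 (constant 13).
Term 13 comes from track A (its 5th entry): 512.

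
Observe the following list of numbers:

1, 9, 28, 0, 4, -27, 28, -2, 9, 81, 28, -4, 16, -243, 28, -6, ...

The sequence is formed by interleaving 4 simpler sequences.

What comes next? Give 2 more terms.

Taking every 4th term gives 4 separate tracks.
Track A = 1, 4, 9, 16: the squares 1², 2², 3², ….
Track B = 9, -27, 81, -243: geometric, ×-3 each step.
Track C = 28, 28, 28, 28: always 28.
Track D = 0, -2, -4, -6: arithmetic with common difference −2.
Position 17 falls in track A as its term 5, giving 25.
Position 18 → track B, term 5 = 729.

25, 729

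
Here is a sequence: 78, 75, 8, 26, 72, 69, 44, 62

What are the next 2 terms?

Reading positions in blocks of 4 reveals the pattern AABB — 2 tracks woven together.
Track A: 78, 75, 72, 69 — subtracting 3 each time.
Track B: 8, 26, 44, 62 — arithmetic with common difference +18.
Position 9 falls in track A as its term 5, giving 66.
Position 10 → track A, term 6 = 63.

66, 63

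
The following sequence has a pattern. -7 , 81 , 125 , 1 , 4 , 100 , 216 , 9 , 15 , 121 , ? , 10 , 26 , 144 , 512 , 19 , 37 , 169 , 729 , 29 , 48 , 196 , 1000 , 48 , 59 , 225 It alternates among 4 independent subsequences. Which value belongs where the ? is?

343

Split by position mod 4: positions 1, 5, 9, … form one track, and each other residue class forms its own.
Stream A is -7, 4, 15, 26, 37, 48, 59, which is linear: a_n = -18 + 11·n.
Stream B is 81, 100, 121, 144, 169, 196, 225, which is consecutive squares n² from n = 9.
Stream C is 125, 216, ?, 512, 729, 1000, which is consecutive cubes n³ from n = 5.
Stream D is 1, 9, 10, 19, 29, 48, which is each term equals the sum of the previous two.
So the missing entry in stream C is 343.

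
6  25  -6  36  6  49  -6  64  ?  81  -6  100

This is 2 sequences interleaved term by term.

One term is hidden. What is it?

Taking every 2nd term gives 2 separate tracks.
Subsequence A is 6, -6, 6, -6, ?, -6, which is the oscillation 6·(−1)^(n+1).
Subsequence B is 25, 36, 49, 64, 81, 100, which is the squares 5², 6², 7², ….
The gap is subsequence A's term 5; the rule gives 6.

6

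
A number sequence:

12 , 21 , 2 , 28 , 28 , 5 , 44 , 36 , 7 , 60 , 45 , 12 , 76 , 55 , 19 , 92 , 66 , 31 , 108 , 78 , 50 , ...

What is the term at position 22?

Taking every 3rd term gives 3 separate tracks.
Subsequence A is 12, 28, 44, 60, 76, 92, 108, which is arithmetic, step +16.
Subsequence B is 21, 28, 36, 45, 55, 66, 78, which is the triangular numbers T_6, T_7, ….
Subsequence C is 2, 5, 7, 12, 19, 31, 50, which is each term equals the sum of the previous two.
The 22nd slot belongs to subsequence A; its 8th term is 124.

124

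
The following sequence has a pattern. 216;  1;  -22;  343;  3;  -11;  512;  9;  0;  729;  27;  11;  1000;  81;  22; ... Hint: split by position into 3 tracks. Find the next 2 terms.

1331, 243

Split by position mod 3: positions 1, 4, 7, … form one track, and each other residue class forms its own.
Subsequence A: 216, 343, 512, 729, 1000. The cubes 6³, 7³, 8³, ….
Subsequence B: 1, 3, 9, 27, 81. Powers 3^0, 3^1, 3^2, ….
Subsequence C: -22, -11, 0, 11, 22. Arithmetic with common difference +11.
Position 16 → subsequence A, term 6 = 1331.
Position 17 falls in subsequence B as its term 6, giving 243.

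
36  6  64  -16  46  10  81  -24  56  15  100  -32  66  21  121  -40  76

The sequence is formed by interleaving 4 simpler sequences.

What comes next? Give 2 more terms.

Taking every 4th term gives 4 separate tracks.
Subsequence A: 36, 46, 56, 66, 76 (adding 10 each time).
Subsequence B: 6, 10, 15, 21 (triangular numbers starting at T_3).
Subsequence C: 64, 81, 100, 121 (the squares 8², 9², 10², …).
Subsequence D: -16, -24, -32, -40 (subtracting 8 each time).
Position 18 → subsequence B, term 5 = 28.
Term 19 comes from subsequence C (its 5th entry): 144.

28, 144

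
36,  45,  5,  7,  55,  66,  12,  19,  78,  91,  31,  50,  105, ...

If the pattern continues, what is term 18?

153

Positions follow the repeating pattern AABB; grouping by letter gives 2 tracks.
Track A: 36, 45, 55, 66, 78, 91, 105 (the triangular numbers T_8, T_9, …).
Track B: 5, 7, 12, 19, 31, 50 (a Fibonacci-like recurrence a_n = a_{n-1} + a_{n-2}).
The 18th slot belongs to track A; its 10th term is 153.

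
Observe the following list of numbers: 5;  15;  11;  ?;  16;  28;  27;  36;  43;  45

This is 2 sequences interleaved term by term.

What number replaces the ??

Split by position mod 2 into 2 tracks.
Track A = 5, 11, 16, 27, 43: each term equals the sum of the previous two.
Track B = 15, ?, 28, 36, 45: the triangular numbers T_5, T_6, ….
Track B's pattern makes the blank 21.

21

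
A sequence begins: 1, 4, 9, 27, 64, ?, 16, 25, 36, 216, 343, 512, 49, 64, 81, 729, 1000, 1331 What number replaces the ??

Reading positions in blocks of 6 reveals the pattern AAABBB — 2 tracks woven together.
Subsequence A: 1, 4, 9, 16, 25, 36, 49, 64, 81. The squares 1², 2², 3², ….
Subsequence B: 27, 64, ?, 216, 343, 512, 729, 1000, 1331. Perfect cubes starting at 3³.
Subsequence B's pattern makes the blank 125.

125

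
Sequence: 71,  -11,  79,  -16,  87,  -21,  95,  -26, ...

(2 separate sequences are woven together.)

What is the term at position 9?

Taking every 2nd term gives 2 separate tracks.
Track A = 71, 79, 87, 95: linear: a_n = 63 + 8·n.
Track B = -11, -16, -21, -26: subtracting 5 each time.
Position 9 falls in track A as its term 5, giving 103.

103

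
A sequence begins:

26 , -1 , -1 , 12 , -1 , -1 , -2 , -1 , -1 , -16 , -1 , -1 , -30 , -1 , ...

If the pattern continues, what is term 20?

-1

Positions follow the repeating pattern ABB; grouping by letter gives 2 tracks.
Subsequence A: 26, 12, -2, -16, -30. Linear: a_n = 40 − 14·n.
Subsequence B: -1, -1, -1, -1, -1, -1, -1, -1, -1. Constant -1.
The 20th slot belongs to subsequence B; its 13th term is -1.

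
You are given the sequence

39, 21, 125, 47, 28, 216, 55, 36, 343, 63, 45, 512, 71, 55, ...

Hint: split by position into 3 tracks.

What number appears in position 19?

87

Taking every 3rd term gives 3 separate tracks.
Subsequence A: 39, 47, 55, 63, 71 — adding 8 each time.
Subsequence B: 21, 28, 36, 45, 55 — triangular numbers n(n+1)/2 for n = 6, 7, ….
Subsequence C: 125, 216, 343, 512 — the cubes 5³, 6³, 7³, ….
Position 19 → subsequence A, term 7 = 87.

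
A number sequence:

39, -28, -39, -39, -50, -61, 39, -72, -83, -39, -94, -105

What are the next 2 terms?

39, -116

Reading positions in blocks of 3 reveals the pattern ABB — 2 tracks woven together.
Stream A: 39, -39, 39, -39 (the oscillation 39·(−1)^(n+1)).
Stream B: -28, -39, -50, -61, -72, -83, -94, -105 (arithmetic, step −11).
Position 13 falls in stream A as its term 5, giving 39.
Position 14 → stream B, term 9 = -116.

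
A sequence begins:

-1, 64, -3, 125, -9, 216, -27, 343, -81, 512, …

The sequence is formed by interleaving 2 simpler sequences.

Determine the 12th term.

729

The terms cycle through 2 interleaved subsequences.
Track A: -1, -3, -9, -27, -81 — multiplying by 3 each time.
Track B: 64, 125, 216, 343, 512 — the cubes 4³, 5³, 6³, ….
Position 12 falls in track B as its term 6, giving 729.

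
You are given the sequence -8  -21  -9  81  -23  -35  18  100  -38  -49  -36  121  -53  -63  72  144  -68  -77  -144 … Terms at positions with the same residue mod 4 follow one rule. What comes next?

169

The terms cycle through 4 interleaved subsequences.
Track A: -8, -23, -38, -53, -68 (subtracting 15 each time).
Track B: -21, -35, -49, -63, -77 (subtracting 14 each time).
Track C: -9, 18, -36, 72, -144 (geometric with ratio -2).
Track D: 81, 100, 121, 144 (perfect squares starting at 9²).
Term 20 comes from track D (its 5th entry): 169.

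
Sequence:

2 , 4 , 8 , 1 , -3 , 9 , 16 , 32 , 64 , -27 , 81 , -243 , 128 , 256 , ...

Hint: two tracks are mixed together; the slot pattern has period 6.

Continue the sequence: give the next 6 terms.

Positions follow the repeating pattern AAABBB; grouping by letter gives 2 tracks.
Stream A: 2, 4, 8, 16, 32, 64, 128, 256 — powers of 2.
Stream B: 1, -3, 9, -27, 81, -243 — a geometric progression (common ratio -3).
Position 15 → stream A, term 9 = 512.
Term 16 comes from stream B (its 7th entry): 729.
Term 17 comes from stream B (its 8th entry): -2187.
Term 18 comes from stream B (its 9th entry): 6561.
Position 19 falls in stream A as its term 10, giving 1024.
Position 20 falls in stream A as its term 11, giving 2048.

512, 729, -2187, 6561, 1024, 2048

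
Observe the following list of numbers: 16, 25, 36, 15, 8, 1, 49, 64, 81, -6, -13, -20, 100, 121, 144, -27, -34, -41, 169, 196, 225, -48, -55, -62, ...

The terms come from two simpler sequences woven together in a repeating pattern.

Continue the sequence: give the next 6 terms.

The slot pattern repeats as AAABBB (period 6), so there are 2 interleaved tracks.
Subsequence A is 16, 25, 36, 49, 64, 81, 100, 121, 144, 169, 196, 225, which is the squares 4², 5², 6², ….
Subsequence B is 15, 8, 1, -6, -13, -20, -27, -34, -41, -48, -55, -62, which is arithmetic, step −7.
Position 25 falls in subsequence A as its term 13, giving 256.
The 26th slot belongs to subsequence A; its 14th term is 289.
Position 27 falls in subsequence A as its term 15, giving 324.
The 28th slot belongs to subsequence B; its 13th term is -69.
Term 29 comes from subsequence B (its 14th entry): -76.
Position 30 → subsequence B, term 15 = -83.

256, 289, 324, -69, -76, -83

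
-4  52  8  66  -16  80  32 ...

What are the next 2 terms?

Taking every 2nd term gives 2 separate tracks.
Track A: -4, 8, -16, 32 (a geometric progression (common ratio -2)).
Track B: 52, 66, 80 (linear: a_n = 38 + 14·n).
Position 8 falls in track B as its term 4, giving 94.
Term 9 comes from track A (its 5th entry): -64.

94, -64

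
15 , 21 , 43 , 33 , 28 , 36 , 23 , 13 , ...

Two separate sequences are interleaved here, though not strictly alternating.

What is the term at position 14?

Reading positions in blocks of 4 reveals the pattern AABB — 2 tracks woven together.
Track A: 15, 21, 28, 36 — the triangular numbers T_5, T_6, ….
Track B: 43, 33, 23, 13 — linear: a_n = 53 − 10·n.
Position 14 falls in track A as its term 8, giving 78.

78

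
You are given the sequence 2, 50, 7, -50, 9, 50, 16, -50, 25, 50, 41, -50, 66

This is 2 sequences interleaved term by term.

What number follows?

50

Odd-indexed and even-indexed terms follow separate rules.
Track A: 2, 7, 9, 16, 25, 41, 66. Each term equals the sum of the previous two.
Track B: 50, -50, 50, -50, 50, -50. Alternating ±50.
The 14th slot belongs to track B; its 7th term is 50.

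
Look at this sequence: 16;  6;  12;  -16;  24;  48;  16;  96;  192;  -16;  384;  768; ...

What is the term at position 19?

Positions follow the repeating pattern ABB; grouping by letter gives 2 tracks.
Subsequence A is 16, -16, 16, -16, which is alternating ±16.
Subsequence B is 6, 12, 24, 48, 96, 192, 384, 768, which is multiplying by 2 each time.
Position 19 → subsequence A, term 7 = 16.

16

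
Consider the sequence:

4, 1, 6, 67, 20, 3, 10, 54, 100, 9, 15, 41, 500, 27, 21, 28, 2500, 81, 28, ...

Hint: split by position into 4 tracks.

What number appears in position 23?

Taking every 4th term gives 4 separate tracks.
Track A: 4, 20, 100, 500, 2500 — multiplying by 5 each time.
Track B: 1, 3, 9, 27, 81 — successive powers of 3.
Track C: 6, 10, 15, 21, 28 — the triangular numbers T_3, T_4, ….
Track D: 67, 54, 41, 28 — subtracting 13 each time.
Position 23 falls in track C as its term 6, giving 36.

36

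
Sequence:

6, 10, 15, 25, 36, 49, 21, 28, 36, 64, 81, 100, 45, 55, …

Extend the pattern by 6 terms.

Reading positions in blocks of 6 reveals the pattern AAABBB — 2 tracks woven together.
Track A: 6, 10, 15, 21, 28, 36, 45, 55 — triangular numbers starting at T_3.
Track B: 25, 36, 49, 64, 81, 100 — consecutive squares n² from n = 5.
Term 15 comes from track A (its 9th entry): 66.
The 16th slot belongs to track B; its 7th term is 121.
Position 17 → track B, term 8 = 144.
Position 18 falls in track B as its term 9, giving 169.
The 19th slot belongs to track A; its 10th term is 78.
Position 20 → track A, term 11 = 91.

66, 121, 144, 169, 78, 91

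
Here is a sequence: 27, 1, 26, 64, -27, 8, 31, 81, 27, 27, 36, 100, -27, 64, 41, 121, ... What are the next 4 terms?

27, 125, 46, 144

The terms cycle through 4 interleaved subsequences.
Subsequence A: 27, -27, 27, -27. The oscillation 27·(−1)^(n+1).
Subsequence B: 1, 8, 27, 64. Consecutive cubes n³ from n = 1.
Subsequence C: 26, 31, 36, 41. Arithmetic, step +5.
Subsequence D: 64, 81, 100, 121. Consecutive squares n² from n = 8.
Term 17 comes from subsequence A (its 5th entry): 27.
Position 18 falls in subsequence B as its term 5, giving 125.
The 19th slot belongs to subsequence C; its 5th term is 46.
Position 20 falls in subsequence D as its term 5, giving 144.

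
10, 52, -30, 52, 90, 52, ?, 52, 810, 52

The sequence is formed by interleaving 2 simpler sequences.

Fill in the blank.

-270

Taking every 2nd term gives 2 separate tracks.
Stream A = 10, -30, 90, ?, 810: multiplying by -3 each time.
Stream B = 52, 52, 52, 52, 52: the constant sequence 52.
Stream A's pattern makes the blank -270.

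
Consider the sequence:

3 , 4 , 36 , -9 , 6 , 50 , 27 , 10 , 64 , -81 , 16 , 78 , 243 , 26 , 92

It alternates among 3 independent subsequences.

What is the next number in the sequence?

-729

Split by position mod 3: positions 1, 4, 7, … form one track, and each other residue class forms its own.
Track A = 3, -9, 27, -81, 243: a geometric progression (common ratio -3).
Track B = 4, 6, 10, 16, 26: Fibonacci-style (each term is the sum of the two before it).
Track C = 36, 50, 64, 78, 92: linear: a_n = 22 + 14·n.
Position 16 falls in track A as its term 6, giving -729.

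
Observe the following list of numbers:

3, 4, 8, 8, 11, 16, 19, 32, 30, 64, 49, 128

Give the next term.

79

Odd-indexed and even-indexed terms follow separate rules.
Track A: 3, 8, 11, 19, 30, 49 — Fibonacci-style (each term is the sum of the two before it).
Track B: 4, 8, 16, 32, 64, 128 — powers 2^2, 2^3, 2^4, ….
Position 13 falls in track A as its term 7, giving 79.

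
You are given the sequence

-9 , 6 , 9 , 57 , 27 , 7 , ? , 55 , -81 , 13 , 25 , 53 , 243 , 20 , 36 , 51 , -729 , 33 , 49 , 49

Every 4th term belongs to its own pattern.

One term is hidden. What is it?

16

Split by position mod 4: positions 1, 5, 9, … form one track, and each other residue class forms its own.
Subsequence A: -9, 27, -81, 243, -729 — a geometric progression (common ratio -3).
Subsequence B: 6, 7, 13, 20, 33 — Fibonacci-style (each term is the sum of the two before it).
Subsequence C: 9, ?, 25, 36, 49 — consecutive squares n² from n = 3.
Subsequence D: 57, 55, 53, 51, 49 — arithmetic with common difference −2.
The gap is subsequence C's term 2; the rule gives 16.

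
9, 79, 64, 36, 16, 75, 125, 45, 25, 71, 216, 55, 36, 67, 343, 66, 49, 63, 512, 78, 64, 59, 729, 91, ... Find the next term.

81

Read the sequence 4 terms at a time; column i is its own pattern.
Track A = 9, 16, 25, 36, 49, 64: the squares 3², 4², 5², ….
Track B = 79, 75, 71, 67, 63, 59: arithmetic, step −4.
Track C = 64, 125, 216, 343, 512, 729: perfect cubes starting at 4³.
Track D = 36, 45, 55, 66, 78, 91: the triangular numbers T_8, T_9, ….
Position 25 falls in track A as its term 7, giving 81.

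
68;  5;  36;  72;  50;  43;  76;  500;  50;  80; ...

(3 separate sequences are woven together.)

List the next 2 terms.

5000, 57

Split by position mod 3 into 3 tracks.
Stream A: 68, 72, 76, 80 (adding 4 each time).
Stream B: 5, 50, 500 (geometric with ratio 10).
Stream C: 36, 43, 50 (adding 7 each time).
The 11th slot belongs to stream B; its 4th term is 5000.
Position 12 falls in stream C as its term 4, giving 57.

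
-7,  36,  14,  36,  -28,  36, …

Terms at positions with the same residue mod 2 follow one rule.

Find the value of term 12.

36

Split by position mod 2 into 2 tracks.
Stream A: -7, 14, -28 — geometric with ratio -2.
Stream B: 36, 36, 36 — always 36.
Term 12 comes from stream B (its 6th entry): 36.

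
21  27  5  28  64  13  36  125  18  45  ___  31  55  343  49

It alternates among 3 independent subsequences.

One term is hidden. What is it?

Split by position mod 3 into 3 tracks.
Track A: 21, 28, 36, 45, 55 (the triangular numbers T_6, T_7, …).
Track B: 27, 64, 125, ?, 343 (consecutive cubes n³ from n = 3).
Track C: 5, 13, 18, 31, 49 (Fibonacci-style (each term is the sum of the two before it)).
So the missing entry in track B is 216.

216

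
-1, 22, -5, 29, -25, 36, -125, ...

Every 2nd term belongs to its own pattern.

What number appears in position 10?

50

The terms cycle through 2 interleaved subsequences.
Track A = -1, -5, -25, -125: geometric with ratio 5.
Track B = 22, 29, 36: arithmetic, step +7.
Position 10 → track B, term 5 = 50.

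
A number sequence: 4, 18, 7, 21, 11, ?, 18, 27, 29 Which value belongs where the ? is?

24

Split by position mod 2 into 2 tracks.
Stream A is 4, 7, 11, 18, 29, which is a Fibonacci-like recurrence a_n = a_{n-1} + a_{n-2}.
Stream B is 18, 21, ?, 27, which is arithmetic with common difference +3.
So the missing entry in stream B is 24.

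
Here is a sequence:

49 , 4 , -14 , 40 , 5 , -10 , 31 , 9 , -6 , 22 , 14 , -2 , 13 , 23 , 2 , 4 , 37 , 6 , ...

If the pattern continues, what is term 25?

Read the sequence 3 terms at a time; column i is its own pattern.
Stream A = 49, 40, 31, 22, 13, 4: arithmetic with common difference −9.
Stream B = 4, 5, 9, 14, 23, 37: a Fibonacci-like recurrence a_n = a_{n-1} + a_{n-2}.
Stream C = -14, -10, -6, -2, 2, 6: adding 4 each time.
The 25th slot belongs to stream A; its 9th term is -23.

-23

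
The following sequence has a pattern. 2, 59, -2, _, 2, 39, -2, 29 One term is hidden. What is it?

49

Taking every 2nd term gives 2 separate tracks.
Stream A: 2, -2, 2, -2 (alternating ±2).
Stream B: 59, ?, 39, 29 (subtracting 10 each time).
Filling stream B at index 2 by its rule yields 49.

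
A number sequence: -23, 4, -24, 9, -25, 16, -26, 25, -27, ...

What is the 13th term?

-29

The terms cycle through 2 interleaved subsequences.
Stream A = -23, -24, -25, -26, -27: arithmetic with common difference −1.
Stream B = 4, 9, 16, 25: the squares 2², 3², 4², ….
Position 13 → stream A, term 7 = -29.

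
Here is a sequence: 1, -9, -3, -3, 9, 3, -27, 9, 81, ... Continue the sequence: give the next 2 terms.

Split by position mod 2 into 2 tracks.
Subsequence A: 1, -3, 9, -27, 81 (a geometric progression (common ratio -3)).
Subsequence B: -9, -3, 3, 9 (linear: a_n = -15 + 6·n).
Position 10 falls in subsequence B as its term 5, giving 15.
Term 11 comes from subsequence A (its 6th entry): -243.

15, -243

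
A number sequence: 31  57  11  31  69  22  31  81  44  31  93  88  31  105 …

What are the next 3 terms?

Taking every 3rd term gives 3 separate tracks.
Stream A is 31, 31, 31, 31, 31, which is the constant sequence 31.
Stream B is 57, 69, 81, 93, 105, which is adding 12 each time.
Stream C is 11, 22, 44, 88, which is a geometric progression (common ratio 2).
Term 15 comes from stream C (its 5th entry): 176.
The 16th slot belongs to stream A; its 6th term is 31.
Position 17 → stream B, term 6 = 117.

176, 31, 117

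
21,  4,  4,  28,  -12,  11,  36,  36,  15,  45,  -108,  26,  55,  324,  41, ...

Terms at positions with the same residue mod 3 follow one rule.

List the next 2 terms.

66, -972

Split by position mod 3 into 3 tracks.
Subsequence A: 21, 28, 36, 45, 55 (the triangular numbers T_6, T_7, …).
Subsequence B: 4, -12, 36, -108, 324 (geometric with ratio -3).
Subsequence C: 4, 11, 15, 26, 41 (Fibonacci-style (each term is the sum of the two before it)).
Position 16 falls in subsequence A as its term 6, giving 66.
Position 17 → subsequence B, term 6 = -972.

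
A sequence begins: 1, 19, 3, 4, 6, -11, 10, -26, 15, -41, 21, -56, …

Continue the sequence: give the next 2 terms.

Taking every 2nd term gives 2 separate tracks.
Track A: 1, 3, 6, 10, 15, 21 — triangular numbers n(n+1)/2 for n = 1, 2, ….
Track B: 19, 4, -11, -26, -41, -56 — subtracting 15 each time.
Position 13 → track A, term 7 = 28.
Position 14 falls in track B as its term 7, giving -71.

28, -71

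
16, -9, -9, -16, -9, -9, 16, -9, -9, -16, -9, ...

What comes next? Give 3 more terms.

-9, 16, -9

Reading positions in blocks of 3 reveals the pattern ABB — 2 tracks woven together.
Track A is 16, -16, 16, -16, which is oscillating between 16 and -16.
Track B is -9, -9, -9, -9, -9, -9, -9, which is constant -9.
Term 12 comes from track B (its 8th entry): -9.
The 13th slot belongs to track A; its 5th term is 16.
Term 14 comes from track B (its 9th entry): -9.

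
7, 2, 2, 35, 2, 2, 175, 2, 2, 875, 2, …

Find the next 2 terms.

The slot pattern repeats as ABB (period 3), so there are 2 interleaved tracks.
Subsequence A: 7, 35, 175, 875 (a geometric progression (common ratio 5)).
Subsequence B: 2, 2, 2, 2, 2, 2, 2 (the constant sequence 2).
Term 12 comes from subsequence B (its 8th entry): 2.
Position 13 → subsequence A, term 5 = 4375.

2, 4375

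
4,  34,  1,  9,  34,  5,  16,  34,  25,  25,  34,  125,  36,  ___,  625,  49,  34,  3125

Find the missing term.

Read the sequence 3 terms at a time; column i is its own pattern.
Subsequence A: 4, 9, 16, 25, 36, 49 — perfect squares starting at 2².
Subsequence B: 34, 34, 34, 34, ?, 34 — constant 34.
Subsequence C: 1, 5, 25, 125, 625, 3125 — successive powers of 5.
Subsequence B's pattern makes the blank 34.

34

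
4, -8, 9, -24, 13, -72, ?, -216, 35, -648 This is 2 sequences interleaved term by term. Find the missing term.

22

The terms cycle through 2 interleaved subsequences.
Track A: 4, 9, 13, ?, 35 — Fibonacci-style (each term is the sum of the two before it).
Track B: -8, -24, -72, -216, -648 — geometric, ×3 each step.
So the missing entry in track A is 22.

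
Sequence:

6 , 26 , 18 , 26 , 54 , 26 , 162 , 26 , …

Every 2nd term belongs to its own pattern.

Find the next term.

Taking every 2nd term gives 2 separate tracks.
Subsequence A: 6, 18, 54, 162. Geometric, ×3 each step.
Subsequence B: 26, 26, 26, 26. Constant 26.
Position 9 falls in subsequence A as its term 5, giving 486.

486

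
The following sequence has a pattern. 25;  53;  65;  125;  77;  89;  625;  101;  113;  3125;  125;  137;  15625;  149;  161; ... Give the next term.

78125

Reading positions in blocks of 3 reveals the pattern ABB — 2 tracks woven together.
Track A is 25, 125, 625, 3125, 15625, which is successive powers of 5.
Track B is 53, 65, 77, 89, 101, 113, 125, 137, 149, 161, which is adding 12 each time.
The 16th slot belongs to track A; its 6th term is 78125.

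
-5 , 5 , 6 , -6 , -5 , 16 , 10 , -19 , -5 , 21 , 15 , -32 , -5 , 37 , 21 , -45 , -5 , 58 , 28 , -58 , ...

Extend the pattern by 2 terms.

-5, 95

Split by position mod 4 into 4 tracks.
Track A is -5, -5, -5, -5, -5, which is always -5.
Track B is 5, 16, 21, 37, 58, which is Fibonacci-style (each term is the sum of the two before it).
Track C is 6, 10, 15, 21, 28, which is triangular numbers n(n+1)/2 for n = 3, 4, ….
Track D is -6, -19, -32, -45, -58, which is linear: a_n = 7 − 13·n.
Term 21 comes from track A (its 6th entry): -5.
Position 22 falls in track B as its term 6, giving 95.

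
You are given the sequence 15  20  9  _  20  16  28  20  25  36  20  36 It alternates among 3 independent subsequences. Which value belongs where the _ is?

21

Taking every 3rd term gives 3 separate tracks.
Stream A = 15, ?, 28, 36: triangular numbers n(n+1)/2 for n = 5, 6, ….
Stream B = 20, 20, 20, 20: always 20.
Stream C = 9, 16, 25, 36: consecutive squares n² from n = 3.
Filling stream A at index 2 by its rule yields 21.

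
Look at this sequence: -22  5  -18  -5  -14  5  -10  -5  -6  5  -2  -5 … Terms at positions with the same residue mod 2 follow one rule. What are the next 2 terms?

The terms cycle through 2 interleaved subsequences.
Subsequence A = -22, -18, -14, -10, -6, -2: arithmetic with common difference +4.
Subsequence B = 5, -5, 5, -5, 5, -5: the oscillation 5·(−1)^(n+1).
Term 13 comes from subsequence A (its 7th entry): 2.
Position 14 falls in subsequence B as its term 7, giving 5.

2, 5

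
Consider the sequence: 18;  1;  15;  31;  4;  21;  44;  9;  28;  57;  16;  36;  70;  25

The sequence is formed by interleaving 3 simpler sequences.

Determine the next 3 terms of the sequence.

The terms cycle through 3 interleaved subsequences.
Track A is 18, 31, 44, 57, 70, which is arithmetic, step +13.
Track B is 1, 4, 9, 16, 25, which is perfect squares starting at 1².
Track C is 15, 21, 28, 36, which is triangular numbers n(n+1)/2 for n = 5, 6, ….
Position 15 falls in track C as its term 5, giving 45.
The 16th slot belongs to track A; its 6th term is 83.
Position 17 falls in track B as its term 6, giving 36.

45, 83, 36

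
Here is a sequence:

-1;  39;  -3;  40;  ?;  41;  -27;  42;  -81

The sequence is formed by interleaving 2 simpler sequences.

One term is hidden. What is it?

Split by position mod 2 into 2 tracks.
Stream A: -1, -3, ?, -27, -81 — a geometric progression (common ratio 3).
Stream B: 39, 40, 41, 42 — adding 1 each time.
The gap is stream A's term 3; the rule gives -9.

-9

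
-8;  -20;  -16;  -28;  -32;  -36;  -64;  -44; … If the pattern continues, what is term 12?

-60

Split by position mod 2 into 2 tracks.
Track A: -8, -16, -32, -64. Geometric with ratio 2.
Track B: -20, -28, -36, -44. Linear: a_n = -12 − 8·n.
Position 12 falls in track B as its term 6, giving -60.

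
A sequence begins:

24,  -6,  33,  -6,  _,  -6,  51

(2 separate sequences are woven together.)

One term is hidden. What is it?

Odd-indexed and even-indexed terms follow separate rules.
Track A: 24, 33, ?, 51. Arithmetic with common difference +9.
Track B: -6, -6, -6. The constant sequence -6.
So the missing entry in track A is 42.

42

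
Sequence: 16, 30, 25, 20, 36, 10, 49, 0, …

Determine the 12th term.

Taking every 2nd term gives 2 separate tracks.
Track A: 16, 25, 36, 49. Consecutive squares n² from n = 4.
Track B: 30, 20, 10, 0. Arithmetic, step −10.
Position 12 falls in track B as its term 6, giving -20.

-20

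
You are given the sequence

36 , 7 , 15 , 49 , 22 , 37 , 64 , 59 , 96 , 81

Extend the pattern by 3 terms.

155, 251, 100

Reading positions in blocks of 3 reveals the pattern ABB — 2 tracks woven together.
Track A is 36, 49, 64, 81, which is perfect squares starting at 6².
Track B is 7, 15, 22, 37, 59, 96, which is each term equals the sum of the previous two.
Term 11 comes from track B (its 7th entry): 155.
Term 12 comes from track B (its 8th entry): 251.
The 13th slot belongs to track A; its 5th term is 100.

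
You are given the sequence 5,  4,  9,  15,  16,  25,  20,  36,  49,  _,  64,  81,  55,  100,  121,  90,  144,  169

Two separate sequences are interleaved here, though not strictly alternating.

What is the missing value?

35

Reading positions in blocks of 3 reveals the pattern ABB — 2 tracks woven together.
Track A: 5, 15, 20, ?, 55, 90 — a Fibonacci-like recurrence a_n = a_{n-1} + a_{n-2}.
Track B: 4, 9, 16, 25, 36, 49, 64, 81, 100, 121, 144, 169 — consecutive squares n² from n = 2.
The gap is track A's term 4; the rule gives 35.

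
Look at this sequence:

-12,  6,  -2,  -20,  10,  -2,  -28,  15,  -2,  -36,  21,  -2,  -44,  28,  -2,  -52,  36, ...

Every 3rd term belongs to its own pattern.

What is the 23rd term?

Taking every 3rd term gives 3 separate tracks.
Track A: -12, -20, -28, -36, -44, -52. Linear: a_n = -4 − 8·n.
Track B: 6, 10, 15, 21, 28, 36. The triangular numbers T_3, T_4, ….
Track C: -2, -2, -2, -2, -2. Constant -2.
Term 23 comes from track B (its 8th entry): 55.

55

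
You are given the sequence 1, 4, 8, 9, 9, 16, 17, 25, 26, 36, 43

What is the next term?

Split by position mod 2 into 2 tracks.
Stream A: 1, 8, 9, 17, 26, 43. Each term equals the sum of the previous two.
Stream B: 4, 9, 16, 25, 36. Perfect squares starting at 2².
Term 12 comes from stream B (its 6th entry): 49.

49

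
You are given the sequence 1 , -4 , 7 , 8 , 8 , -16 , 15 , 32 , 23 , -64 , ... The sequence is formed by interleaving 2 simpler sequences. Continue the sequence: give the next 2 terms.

38, 128

Split by position mod 2 into 2 tracks.
Track A is 1, 7, 8, 15, 23, which is each term equals the sum of the previous two.
Track B is -4, 8, -16, 32, -64, which is a geometric progression (common ratio -2).
Term 11 comes from track A (its 6th entry): 38.
The 12th slot belongs to track B; its 6th term is 128.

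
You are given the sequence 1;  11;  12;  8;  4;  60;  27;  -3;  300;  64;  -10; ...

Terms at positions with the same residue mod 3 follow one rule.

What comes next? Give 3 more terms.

Split by position mod 3: positions 1, 4, 7, … form one track, and each other residue class forms its own.
Subsequence A: 1, 8, 27, 64 (consecutive cubes n³ from n = 1).
Subsequence B: 11, 4, -3, -10 (arithmetic with common difference −7).
Subsequence C: 12, 60, 300 (geometric, ×5 each step).
Position 12 falls in subsequence C as its term 4, giving 1500.
Position 13 falls in subsequence A as its term 5, giving 125.
Position 14 falls in subsequence B as its term 5, giving -17.

1500, 125, -17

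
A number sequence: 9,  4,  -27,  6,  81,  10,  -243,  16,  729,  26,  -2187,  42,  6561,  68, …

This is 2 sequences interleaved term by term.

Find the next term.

-19683

The terms cycle through 2 interleaved subsequences.
Subsequence A: 9, -27, 81, -243, 729, -2187, 6561 (a geometric progression (common ratio -3)).
Subsequence B: 4, 6, 10, 16, 26, 42, 68 (each term equals the sum of the previous two).
Term 15 comes from subsequence A (its 8th entry): -19683.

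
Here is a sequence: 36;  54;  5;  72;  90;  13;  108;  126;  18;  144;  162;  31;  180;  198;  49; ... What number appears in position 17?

Positions follow the repeating pattern AAB; grouping by letter gives 2 tracks.
Stream A is 36, 54, 72, 90, 108, 126, 144, 162, 180, 198, which is adding 18 each time.
Stream B is 5, 13, 18, 31, 49, which is each term equals the sum of the previous two.
Position 17 falls in stream A as its term 12, giving 234.

234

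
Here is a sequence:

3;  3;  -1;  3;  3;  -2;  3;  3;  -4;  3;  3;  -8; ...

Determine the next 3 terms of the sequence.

3, 3, -16

Reading positions in blocks of 3 reveals the pattern AAB — 2 tracks woven together.
Stream A: 3, 3, 3, 3, 3, 3, 3, 3. Constant 3.
Stream B: -1, -2, -4, -8. Multiplying by 2 each time.
The 13th slot belongs to stream A; its 9th term is 3.
The 14th slot belongs to stream A; its 10th term is 3.
Position 15 → stream B, term 5 = -16.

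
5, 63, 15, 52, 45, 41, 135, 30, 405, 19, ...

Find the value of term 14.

Odd-indexed and even-indexed terms follow separate rules.
Track A: 5, 15, 45, 135, 405 — a geometric progression (common ratio 3).
Track B: 63, 52, 41, 30, 19 — linear: a_n = 74 − 11·n.
The 14th slot belongs to track B; its 7th term is -3.

-3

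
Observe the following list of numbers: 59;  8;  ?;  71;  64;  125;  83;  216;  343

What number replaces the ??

Positions follow the repeating pattern ABB; grouping by letter gives 2 tracks.
Track A: 59, 71, 83 — adding 12 each time.
Track B: 8, ?, 64, 125, 216, 343 — the cubes 2³, 3³, 4³, ….
Filling track B at index 2 by its rule yields 27.

27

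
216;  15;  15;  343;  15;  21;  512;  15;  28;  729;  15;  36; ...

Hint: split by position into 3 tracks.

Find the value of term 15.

Read the sequence 3 terms at a time; column i is its own pattern.
Track A = 216, 343, 512, 729: the cubes 6³, 7³, 8³, ….
Track B = 15, 15, 15, 15: the constant sequence 15.
Track C = 15, 21, 28, 36: the triangular numbers T_5, T_6, ….
Position 15 → track C, term 5 = 45.

45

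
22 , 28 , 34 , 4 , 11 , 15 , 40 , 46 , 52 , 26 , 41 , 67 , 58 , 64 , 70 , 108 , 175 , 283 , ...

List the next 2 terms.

76, 82

The slot pattern repeats as AAABBB (period 6), so there are 2 interleaved tracks.
Stream A = 22, 28, 34, 40, 46, 52, 58, 64, 70: arithmetic with common difference +6.
Stream B = 4, 11, 15, 26, 41, 67, 108, 175, 283: each term equals the sum of the previous two.
The 19th slot belongs to stream A; its 10th term is 76.
Position 20 falls in stream A as its term 11, giving 82.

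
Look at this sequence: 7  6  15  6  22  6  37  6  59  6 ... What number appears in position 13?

155

Odd-indexed and even-indexed terms follow separate rules.
Track A is 7, 15, 22, 37, 59, which is Fibonacci-style (each term is the sum of the two before it).
Track B is 6, 6, 6, 6, 6, which is the constant sequence 6.
Position 13 → track A, term 7 = 155.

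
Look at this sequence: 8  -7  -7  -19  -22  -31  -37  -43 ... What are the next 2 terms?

-52, -55

Split by position mod 2 into 2 tracks.
Stream A: 8, -7, -22, -37 — subtracting 15 each time.
Stream B: -7, -19, -31, -43 — linear: a_n = 5 − 12·n.
The 9th slot belongs to stream A; its 5th term is -52.
Position 10 → stream B, term 5 = -55.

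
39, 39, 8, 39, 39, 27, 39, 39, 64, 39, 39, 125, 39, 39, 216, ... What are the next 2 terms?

Reading positions in blocks of 3 reveals the pattern AAB — 2 tracks woven together.
Track A is 39, 39, 39, 39, 39, 39, 39, 39, 39, 39, which is always 39.
Track B is 8, 27, 64, 125, 216, which is consecutive cubes n³ from n = 2.
Position 16 → track A, term 11 = 39.
Position 17 falls in track A as its term 12, giving 39.

39, 39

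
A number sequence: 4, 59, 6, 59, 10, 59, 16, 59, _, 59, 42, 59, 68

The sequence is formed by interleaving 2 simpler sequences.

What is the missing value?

The terms cycle through 2 interleaved subsequences.
Track A: 4, 6, 10, 16, ?, 42, 68 — each term equals the sum of the previous two.
Track B: 59, 59, 59, 59, 59, 59 — the constant sequence 59.
Track A's pattern makes the blank 26.

26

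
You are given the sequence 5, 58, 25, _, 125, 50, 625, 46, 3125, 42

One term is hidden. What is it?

Positions 1, 3, 5, … form one subsequence and positions 2, 4, 6, … form another.
Subsequence A = 5, 25, 125, 625, 3125: powers 5^1, 5^2, 5^3, ….
Subsequence B = 58, ?, 50, 46, 42: arithmetic, step −4.
The gap is subsequence B's term 2; the rule gives 54.

54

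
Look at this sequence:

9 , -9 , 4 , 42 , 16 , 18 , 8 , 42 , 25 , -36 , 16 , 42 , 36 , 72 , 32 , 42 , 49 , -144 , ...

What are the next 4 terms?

Split by position mod 4 into 4 tracks.
Track A: 9, 16, 25, 36, 49 — the squares 3², 4², 5², ….
Track B: -9, 18, -36, 72, -144 — geometric with ratio -2.
Track C: 4, 8, 16, 32 — powers 2^2, 2^3, 2^4, ….
Track D: 42, 42, 42, 42 — the constant sequence 42.
Position 19 → track C, term 5 = 64.
Position 20 → track D, term 5 = 42.
Position 21 falls in track A as its term 6, giving 64.
Position 22 falls in track B as its term 6, giving 288.

64, 42, 64, 288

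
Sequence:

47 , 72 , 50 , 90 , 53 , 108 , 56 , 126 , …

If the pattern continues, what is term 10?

Split by position mod 2 into 2 tracks.
Stream A: 47, 50, 53, 56 (arithmetic with common difference +3).
Stream B: 72, 90, 108, 126 (arithmetic with common difference +18).
Term 10 comes from stream B (its 5th entry): 144.

144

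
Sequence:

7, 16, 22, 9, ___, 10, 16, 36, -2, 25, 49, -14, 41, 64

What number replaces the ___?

25

Split by position mod 3: positions 1, 4, 7, … form one track, and each other residue class forms its own.
Track A: 7, 9, 16, 25, 41. A Fibonacci-like recurrence a_n = a_{n-1} + a_{n-2}.
Track B: 16, ?, 36, 49, 64. Perfect squares starting at 4².
Track C: 22, 10, -2, -14. Subtracting 12 each time.
The gap is track B's term 2; the rule gives 25.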